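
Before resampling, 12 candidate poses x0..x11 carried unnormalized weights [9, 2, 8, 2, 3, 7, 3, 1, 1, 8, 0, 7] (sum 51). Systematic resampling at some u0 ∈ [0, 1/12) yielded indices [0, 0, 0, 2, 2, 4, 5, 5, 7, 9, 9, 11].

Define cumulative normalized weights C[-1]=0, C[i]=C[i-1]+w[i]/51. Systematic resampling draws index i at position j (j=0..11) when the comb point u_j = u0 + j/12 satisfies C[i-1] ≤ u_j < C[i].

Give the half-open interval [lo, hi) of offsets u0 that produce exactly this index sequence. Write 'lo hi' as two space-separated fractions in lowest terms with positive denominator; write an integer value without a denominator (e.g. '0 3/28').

C = [3/17, 11/51, 19/51, 7/17, 8/17, 31/51, 2/3, 35/51, 12/17, 44/51, 44/51, 1]
j=0 picked index 0: u0 ∈ [0, 3/17)
j=1 picked index 0: u0 ∈ [-1/12, 19/204)
j=2 picked index 0: u0 ∈ [-1/6, 1/102)
j=3 picked index 2: u0 ∈ [-7/204, 25/204)
j=4 picked index 2: u0 ∈ [-2/17, 2/51)
j=5 picked index 4: u0 ∈ [-1/204, 11/204)
j=6 picked index 5: u0 ∈ [-1/34, 11/102)
j=7 picked index 5: u0 ∈ [-23/204, 5/204)
j=8 picked index 7: u0 ∈ [0, 1/51)
j=9 picked index 9: u0 ∈ [-3/68, 23/204)
j=10 picked index 9: u0 ∈ [-13/102, 1/34)
j=11 picked index 11: u0 ∈ [-11/204, 1/12)
intersection: [0, 1/102)

0 1/102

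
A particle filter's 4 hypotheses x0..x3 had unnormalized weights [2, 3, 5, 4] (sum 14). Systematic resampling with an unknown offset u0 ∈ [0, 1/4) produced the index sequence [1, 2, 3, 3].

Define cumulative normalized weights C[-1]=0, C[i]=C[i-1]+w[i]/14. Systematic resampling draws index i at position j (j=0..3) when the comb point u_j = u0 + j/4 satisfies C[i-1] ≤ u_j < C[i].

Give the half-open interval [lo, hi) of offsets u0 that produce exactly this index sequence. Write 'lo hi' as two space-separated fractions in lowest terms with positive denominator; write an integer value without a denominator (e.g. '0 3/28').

C = [1/7, 5/14, 5/7, 1]
j=0 picked index 1: u0 ∈ [1/7, 5/14)
j=1 picked index 2: u0 ∈ [3/28, 13/28)
j=2 picked index 3: u0 ∈ [3/14, 1/2)
j=3 picked index 3: u0 ∈ [-1/28, 1/4)
intersection: [3/14, 1/4)

3/14 1/4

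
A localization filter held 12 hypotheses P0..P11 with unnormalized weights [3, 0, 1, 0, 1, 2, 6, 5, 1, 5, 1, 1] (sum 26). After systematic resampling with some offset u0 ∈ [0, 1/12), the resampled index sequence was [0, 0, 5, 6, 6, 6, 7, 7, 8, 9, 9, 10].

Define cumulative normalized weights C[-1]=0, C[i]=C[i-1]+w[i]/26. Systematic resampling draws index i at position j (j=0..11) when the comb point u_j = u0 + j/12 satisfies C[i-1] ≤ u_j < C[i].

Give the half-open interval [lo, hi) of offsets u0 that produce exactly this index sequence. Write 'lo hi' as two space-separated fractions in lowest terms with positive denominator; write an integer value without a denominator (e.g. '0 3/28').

C = [3/26, 3/26, 2/13, 2/13, 5/26, 7/26, 1/2, 9/13, 19/26, 12/13, 25/26, 1]
j=0 picked index 0: u0 ∈ [0, 3/26)
j=1 picked index 0: u0 ∈ [-1/12, 5/156)
j=2 picked index 5: u0 ∈ [1/39, 4/39)
j=3 picked index 6: u0 ∈ [1/52, 1/4)
j=4 picked index 6: u0 ∈ [-5/78, 1/6)
j=5 picked index 6: u0 ∈ [-23/156, 1/12)
j=6 picked index 7: u0 ∈ [0, 5/26)
j=7 picked index 7: u0 ∈ [-1/12, 17/156)
j=8 picked index 8: u0 ∈ [1/39, 5/78)
j=9 picked index 9: u0 ∈ [-1/52, 9/52)
j=10 picked index 9: u0 ∈ [-4/39, 7/78)
j=11 picked index 10: u0 ∈ [1/156, 7/156)
intersection: [1/39, 5/156)

1/39 5/156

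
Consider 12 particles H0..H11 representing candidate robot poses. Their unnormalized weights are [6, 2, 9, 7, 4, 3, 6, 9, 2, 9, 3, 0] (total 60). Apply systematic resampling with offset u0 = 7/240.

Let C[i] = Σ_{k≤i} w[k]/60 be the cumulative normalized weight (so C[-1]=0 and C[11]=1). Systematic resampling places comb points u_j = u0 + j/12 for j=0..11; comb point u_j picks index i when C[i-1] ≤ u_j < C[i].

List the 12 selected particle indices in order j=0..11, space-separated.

0 1 2 2 3 4 6 6 7 8 9 9

C = [1/10, 2/15, 17/60, 2/5, 7/15, 31/60, 37/60, 23/30, 4/5, 19/20, 1, 1]
j=0: u_0=7/240 ∈ [0, 1/10) → index 0
j=1: u_1=9/80 ∈ [1/10, 2/15) → index 1
j=2: u_2=47/240 ∈ [2/15, 17/60) → index 2
j=3: u_3=67/240 ∈ [2/15, 17/60) → index 2
j=4: u_4=29/80 ∈ [17/60, 2/5) → index 3
j=5: u_5=107/240 ∈ [2/5, 7/15) → index 4
j=6: u_6=127/240 ∈ [31/60, 37/60) → index 6
j=7: u_7=49/80 ∈ [31/60, 37/60) → index 6
j=8: u_8=167/240 ∈ [37/60, 23/30) → index 7
j=9: u_9=187/240 ∈ [23/30, 4/5) → index 8
j=10: u_10=69/80 ∈ [4/5, 19/20) → index 9
j=11: u_11=227/240 ∈ [4/5, 19/20) → index 9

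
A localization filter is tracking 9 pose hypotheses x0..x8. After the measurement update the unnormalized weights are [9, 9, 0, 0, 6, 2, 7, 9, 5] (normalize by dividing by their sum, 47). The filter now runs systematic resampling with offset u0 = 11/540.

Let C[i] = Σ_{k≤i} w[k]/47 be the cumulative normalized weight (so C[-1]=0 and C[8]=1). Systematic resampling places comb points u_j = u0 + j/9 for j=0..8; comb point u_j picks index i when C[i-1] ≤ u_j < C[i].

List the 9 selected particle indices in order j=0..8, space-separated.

C = [9/47, 18/47, 18/47, 18/47, 24/47, 26/47, 33/47, 42/47, 1]
j=0: u_0=11/540 ∈ [0, 9/47) → index 0
j=1: u_1=71/540 ∈ [0, 9/47) → index 0
j=2: u_2=131/540 ∈ [9/47, 18/47) → index 1
j=3: u_3=191/540 ∈ [9/47, 18/47) → index 1
j=4: u_4=251/540 ∈ [18/47, 24/47) → index 4
j=5: u_5=311/540 ∈ [26/47, 33/47) → index 6
j=6: u_6=371/540 ∈ [26/47, 33/47) → index 6
j=7: u_7=431/540 ∈ [33/47, 42/47) → index 7
j=8: u_8=491/540 ∈ [42/47, 1) → index 8

0 0 1 1 4 6 6 7 8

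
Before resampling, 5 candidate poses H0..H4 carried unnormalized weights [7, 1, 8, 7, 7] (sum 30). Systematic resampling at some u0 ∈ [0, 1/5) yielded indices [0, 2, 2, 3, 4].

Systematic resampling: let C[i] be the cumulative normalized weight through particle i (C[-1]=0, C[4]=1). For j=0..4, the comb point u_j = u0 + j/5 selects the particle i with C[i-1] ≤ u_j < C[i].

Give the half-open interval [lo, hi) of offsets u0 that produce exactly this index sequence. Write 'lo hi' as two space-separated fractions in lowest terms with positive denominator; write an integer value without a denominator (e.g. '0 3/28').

C = [7/30, 4/15, 8/15, 23/30, 1]
j=0 picked index 0: u0 ∈ [0, 7/30)
j=1 picked index 2: u0 ∈ [1/15, 1/3)
j=2 picked index 2: u0 ∈ [-2/15, 2/15)
j=3 picked index 3: u0 ∈ [-1/15, 1/6)
j=4 picked index 4: u0 ∈ [-1/30, 1/5)
intersection: [1/15, 2/15)

1/15 2/15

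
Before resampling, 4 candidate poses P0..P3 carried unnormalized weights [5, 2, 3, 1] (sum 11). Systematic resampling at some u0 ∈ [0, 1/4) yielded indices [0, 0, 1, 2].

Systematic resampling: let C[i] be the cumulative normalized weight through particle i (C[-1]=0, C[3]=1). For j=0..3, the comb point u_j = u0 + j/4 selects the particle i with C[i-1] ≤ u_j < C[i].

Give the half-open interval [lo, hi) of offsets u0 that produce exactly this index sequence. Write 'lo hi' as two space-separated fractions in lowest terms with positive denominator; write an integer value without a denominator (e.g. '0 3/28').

C = [5/11, 7/11, 10/11, 1]
j=0 picked index 0: u0 ∈ [0, 5/11)
j=1 picked index 0: u0 ∈ [-1/4, 9/44)
j=2 picked index 1: u0 ∈ [-1/22, 3/22)
j=3 picked index 2: u0 ∈ [-5/44, 7/44)
intersection: [0, 3/22)

0 3/22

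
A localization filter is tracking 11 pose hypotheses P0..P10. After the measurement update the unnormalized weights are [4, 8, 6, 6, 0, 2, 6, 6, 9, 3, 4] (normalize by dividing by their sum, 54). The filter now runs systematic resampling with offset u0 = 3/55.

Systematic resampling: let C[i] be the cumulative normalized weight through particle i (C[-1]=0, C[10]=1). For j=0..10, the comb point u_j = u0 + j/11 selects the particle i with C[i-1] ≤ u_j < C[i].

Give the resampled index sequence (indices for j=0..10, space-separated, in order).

C = [2/27, 2/9, 1/3, 4/9, 4/9, 13/27, 16/27, 19/27, 47/54, 25/27, 1]
j=0: u_0=3/55 ∈ [0, 2/27) → index 0
j=1: u_1=8/55 ∈ [2/27, 2/9) → index 1
j=2: u_2=13/55 ∈ [2/9, 1/3) → index 2
j=3: u_3=18/55 ∈ [2/9, 1/3) → index 2
j=4: u_4=23/55 ∈ [1/3, 4/9) → index 3
j=5: u_5=28/55 ∈ [13/27, 16/27) → index 6
j=6: u_6=3/5 ∈ [16/27, 19/27) → index 7
j=7: u_7=38/55 ∈ [16/27, 19/27) → index 7
j=8: u_8=43/55 ∈ [19/27, 47/54) → index 8
j=9: u_9=48/55 ∈ [47/54, 25/27) → index 9
j=10: u_10=53/55 ∈ [25/27, 1) → index 10

0 1 2 2 3 6 7 7 8 9 10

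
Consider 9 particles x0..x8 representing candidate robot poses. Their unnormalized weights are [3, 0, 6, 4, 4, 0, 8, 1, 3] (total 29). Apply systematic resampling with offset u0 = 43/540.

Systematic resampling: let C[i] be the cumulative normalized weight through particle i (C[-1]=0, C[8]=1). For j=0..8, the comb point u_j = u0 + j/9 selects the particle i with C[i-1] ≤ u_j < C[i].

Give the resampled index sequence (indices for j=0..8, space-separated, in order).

0 2 2 3 4 6 6 6 8

C = [3/29, 3/29, 9/29, 13/29, 17/29, 17/29, 25/29, 26/29, 1]
j=0: u_0=43/540 ∈ [0, 3/29) → index 0
j=1: u_1=103/540 ∈ [3/29, 9/29) → index 2
j=2: u_2=163/540 ∈ [3/29, 9/29) → index 2
j=3: u_3=223/540 ∈ [9/29, 13/29) → index 3
j=4: u_4=283/540 ∈ [13/29, 17/29) → index 4
j=5: u_5=343/540 ∈ [17/29, 25/29) → index 6
j=6: u_6=403/540 ∈ [17/29, 25/29) → index 6
j=7: u_7=463/540 ∈ [17/29, 25/29) → index 6
j=8: u_8=523/540 ∈ [26/29, 1) → index 8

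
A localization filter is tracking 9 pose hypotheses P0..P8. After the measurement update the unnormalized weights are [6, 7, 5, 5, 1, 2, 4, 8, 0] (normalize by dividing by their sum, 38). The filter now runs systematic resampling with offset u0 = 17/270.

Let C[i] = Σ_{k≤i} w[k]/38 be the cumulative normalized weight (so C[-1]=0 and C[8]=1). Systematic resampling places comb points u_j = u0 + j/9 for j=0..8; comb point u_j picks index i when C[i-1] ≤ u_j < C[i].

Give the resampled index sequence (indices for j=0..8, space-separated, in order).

C = [3/19, 13/38, 9/19, 23/38, 12/19, 13/19, 15/19, 1, 1]
j=0: u_0=17/270 ∈ [0, 3/19) → index 0
j=1: u_1=47/270 ∈ [3/19, 13/38) → index 1
j=2: u_2=77/270 ∈ [3/19, 13/38) → index 1
j=3: u_3=107/270 ∈ [13/38, 9/19) → index 2
j=4: u_4=137/270 ∈ [9/19, 23/38) → index 3
j=5: u_5=167/270 ∈ [23/38, 12/19) → index 4
j=6: u_6=197/270 ∈ [13/19, 15/19) → index 6
j=7: u_7=227/270 ∈ [15/19, 1) → index 7
j=8: u_8=257/270 ∈ [15/19, 1) → index 7

0 1 1 2 3 4 6 7 7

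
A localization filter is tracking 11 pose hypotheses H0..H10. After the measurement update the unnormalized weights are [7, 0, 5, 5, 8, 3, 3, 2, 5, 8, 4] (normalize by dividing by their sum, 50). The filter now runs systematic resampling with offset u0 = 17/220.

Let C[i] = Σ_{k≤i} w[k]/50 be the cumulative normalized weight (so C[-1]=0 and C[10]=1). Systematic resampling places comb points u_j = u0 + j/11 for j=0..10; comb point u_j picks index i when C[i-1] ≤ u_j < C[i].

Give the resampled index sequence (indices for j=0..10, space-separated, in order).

C = [7/50, 7/50, 6/25, 17/50, 1/2, 14/25, 31/50, 33/50, 19/25, 23/25, 1]
j=0: u_0=17/220 ∈ [0, 7/50) → index 0
j=1: u_1=37/220 ∈ [7/50, 6/25) → index 2
j=2: u_2=57/220 ∈ [6/25, 17/50) → index 3
j=3: u_3=7/20 ∈ [17/50, 1/2) → index 4
j=4: u_4=97/220 ∈ [17/50, 1/2) → index 4
j=5: u_5=117/220 ∈ [1/2, 14/25) → index 5
j=6: u_6=137/220 ∈ [31/50, 33/50) → index 7
j=7: u_7=157/220 ∈ [33/50, 19/25) → index 8
j=8: u_8=177/220 ∈ [19/25, 23/25) → index 9
j=9: u_9=197/220 ∈ [19/25, 23/25) → index 9
j=10: u_10=217/220 ∈ [23/25, 1) → index 10

0 2 3 4 4 5 7 8 9 9 10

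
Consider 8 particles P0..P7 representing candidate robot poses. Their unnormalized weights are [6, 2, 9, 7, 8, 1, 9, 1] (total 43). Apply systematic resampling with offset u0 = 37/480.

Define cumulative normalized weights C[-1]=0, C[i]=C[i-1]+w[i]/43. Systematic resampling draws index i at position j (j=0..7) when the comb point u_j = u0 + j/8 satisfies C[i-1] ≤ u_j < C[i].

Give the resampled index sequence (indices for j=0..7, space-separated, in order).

0 2 2 3 4 4 6 6

C = [6/43, 8/43, 17/43, 24/43, 32/43, 33/43, 42/43, 1]
j=0: u_0=37/480 ∈ [0, 6/43) → index 0
j=1: u_1=97/480 ∈ [8/43, 17/43) → index 2
j=2: u_2=157/480 ∈ [8/43, 17/43) → index 2
j=3: u_3=217/480 ∈ [17/43, 24/43) → index 3
j=4: u_4=277/480 ∈ [24/43, 32/43) → index 4
j=5: u_5=337/480 ∈ [24/43, 32/43) → index 4
j=6: u_6=397/480 ∈ [33/43, 42/43) → index 6
j=7: u_7=457/480 ∈ [33/43, 42/43) → index 6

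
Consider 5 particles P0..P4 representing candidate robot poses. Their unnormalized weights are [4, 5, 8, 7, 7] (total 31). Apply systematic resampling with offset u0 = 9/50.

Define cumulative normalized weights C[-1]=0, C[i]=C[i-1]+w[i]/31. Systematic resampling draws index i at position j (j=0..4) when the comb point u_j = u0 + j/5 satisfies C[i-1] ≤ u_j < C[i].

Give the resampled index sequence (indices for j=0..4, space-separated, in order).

1 2 3 4 4

C = [4/31, 9/31, 17/31, 24/31, 1]
j=0: u_0=9/50 ∈ [4/31, 9/31) → index 1
j=1: u_1=19/50 ∈ [9/31, 17/31) → index 2
j=2: u_2=29/50 ∈ [17/31, 24/31) → index 3
j=3: u_3=39/50 ∈ [24/31, 1) → index 4
j=4: u_4=49/50 ∈ [24/31, 1) → index 4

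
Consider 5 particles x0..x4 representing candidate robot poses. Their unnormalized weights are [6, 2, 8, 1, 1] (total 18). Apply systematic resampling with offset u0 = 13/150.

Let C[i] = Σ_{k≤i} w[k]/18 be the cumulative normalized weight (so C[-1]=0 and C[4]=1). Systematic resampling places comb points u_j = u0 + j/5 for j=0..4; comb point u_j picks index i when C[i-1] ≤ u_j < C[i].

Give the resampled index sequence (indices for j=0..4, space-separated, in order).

0 0 2 2 2

C = [1/3, 4/9, 8/9, 17/18, 1]
j=0: u_0=13/150 ∈ [0, 1/3) → index 0
j=1: u_1=43/150 ∈ [0, 1/3) → index 0
j=2: u_2=73/150 ∈ [4/9, 8/9) → index 2
j=3: u_3=103/150 ∈ [4/9, 8/9) → index 2
j=4: u_4=133/150 ∈ [4/9, 8/9) → index 2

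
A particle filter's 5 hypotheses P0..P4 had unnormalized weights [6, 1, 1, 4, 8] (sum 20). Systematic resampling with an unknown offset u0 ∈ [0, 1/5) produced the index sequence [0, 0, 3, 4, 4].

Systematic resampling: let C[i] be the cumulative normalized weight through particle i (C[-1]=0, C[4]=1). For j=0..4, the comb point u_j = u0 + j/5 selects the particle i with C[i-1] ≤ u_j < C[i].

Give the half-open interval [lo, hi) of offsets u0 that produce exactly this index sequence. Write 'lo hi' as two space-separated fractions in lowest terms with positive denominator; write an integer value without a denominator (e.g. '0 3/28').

0 1/10

C = [3/10, 7/20, 2/5, 3/5, 1]
j=0 picked index 0: u0 ∈ [0, 3/10)
j=1 picked index 0: u0 ∈ [-1/5, 1/10)
j=2 picked index 3: u0 ∈ [0, 1/5)
j=3 picked index 4: u0 ∈ [0, 2/5)
j=4 picked index 4: u0 ∈ [-1/5, 1/5)
intersection: [0, 1/10)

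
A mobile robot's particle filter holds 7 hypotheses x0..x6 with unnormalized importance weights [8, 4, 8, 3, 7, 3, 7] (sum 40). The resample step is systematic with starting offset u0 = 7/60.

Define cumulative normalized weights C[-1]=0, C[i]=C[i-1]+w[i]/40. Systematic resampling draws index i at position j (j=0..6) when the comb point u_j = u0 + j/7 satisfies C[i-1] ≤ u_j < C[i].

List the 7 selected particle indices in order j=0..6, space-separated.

C = [1/5, 3/10, 1/2, 23/40, 3/4, 33/40, 1]
j=0: u_0=7/60 ∈ [0, 1/5) → index 0
j=1: u_1=109/420 ∈ [1/5, 3/10) → index 1
j=2: u_2=169/420 ∈ [3/10, 1/2) → index 2
j=3: u_3=229/420 ∈ [1/2, 23/40) → index 3
j=4: u_4=289/420 ∈ [23/40, 3/4) → index 4
j=5: u_5=349/420 ∈ [33/40, 1) → index 6
j=6: u_6=409/420 ∈ [33/40, 1) → index 6

0 1 2 3 4 6 6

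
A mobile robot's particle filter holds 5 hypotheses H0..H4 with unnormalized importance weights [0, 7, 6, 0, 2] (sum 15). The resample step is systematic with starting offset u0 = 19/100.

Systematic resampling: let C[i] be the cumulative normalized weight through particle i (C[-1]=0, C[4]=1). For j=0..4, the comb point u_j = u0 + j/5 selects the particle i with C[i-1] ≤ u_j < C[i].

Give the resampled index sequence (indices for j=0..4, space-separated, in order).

1 1 2 2 4

C = [0, 7/15, 13/15, 13/15, 1]
j=0: u_0=19/100 ∈ [0, 7/15) → index 1
j=1: u_1=39/100 ∈ [0, 7/15) → index 1
j=2: u_2=59/100 ∈ [7/15, 13/15) → index 2
j=3: u_3=79/100 ∈ [7/15, 13/15) → index 2
j=4: u_4=99/100 ∈ [13/15, 1) → index 4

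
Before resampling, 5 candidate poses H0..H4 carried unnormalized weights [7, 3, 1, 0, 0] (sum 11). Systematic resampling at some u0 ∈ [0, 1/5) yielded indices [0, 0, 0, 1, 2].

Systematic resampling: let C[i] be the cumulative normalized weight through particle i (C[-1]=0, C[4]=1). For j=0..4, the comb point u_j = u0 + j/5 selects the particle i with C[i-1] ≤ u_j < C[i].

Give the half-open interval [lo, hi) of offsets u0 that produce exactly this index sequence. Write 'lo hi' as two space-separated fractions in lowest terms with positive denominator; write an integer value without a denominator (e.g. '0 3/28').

6/55 1/5

C = [7/11, 10/11, 1, 1, 1]
j=0 picked index 0: u0 ∈ [0, 7/11)
j=1 picked index 0: u0 ∈ [-1/5, 24/55)
j=2 picked index 0: u0 ∈ [-2/5, 13/55)
j=3 picked index 1: u0 ∈ [2/55, 17/55)
j=4 picked index 2: u0 ∈ [6/55, 1/5)
intersection: [6/55, 1/5)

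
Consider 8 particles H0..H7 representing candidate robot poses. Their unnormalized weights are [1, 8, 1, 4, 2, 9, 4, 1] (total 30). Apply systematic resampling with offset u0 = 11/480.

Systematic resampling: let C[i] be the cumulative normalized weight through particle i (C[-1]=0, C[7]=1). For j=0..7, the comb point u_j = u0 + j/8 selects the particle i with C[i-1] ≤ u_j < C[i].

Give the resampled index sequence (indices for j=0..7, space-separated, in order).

C = [1/30, 3/10, 1/3, 7/15, 8/15, 5/6, 29/30, 1]
j=0: u_0=11/480 ∈ [0, 1/30) → index 0
j=1: u_1=71/480 ∈ [1/30, 3/10) → index 1
j=2: u_2=131/480 ∈ [1/30, 3/10) → index 1
j=3: u_3=191/480 ∈ [1/3, 7/15) → index 3
j=4: u_4=251/480 ∈ [7/15, 8/15) → index 4
j=5: u_5=311/480 ∈ [8/15, 5/6) → index 5
j=6: u_6=371/480 ∈ [8/15, 5/6) → index 5
j=7: u_7=431/480 ∈ [5/6, 29/30) → index 6

0 1 1 3 4 5 5 6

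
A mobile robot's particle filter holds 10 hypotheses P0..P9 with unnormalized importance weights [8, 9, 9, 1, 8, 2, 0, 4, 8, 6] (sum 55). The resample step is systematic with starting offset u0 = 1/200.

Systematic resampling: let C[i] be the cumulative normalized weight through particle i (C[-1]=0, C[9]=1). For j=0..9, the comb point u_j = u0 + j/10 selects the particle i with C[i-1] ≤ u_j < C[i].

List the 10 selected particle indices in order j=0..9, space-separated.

C = [8/55, 17/55, 26/55, 27/55, 7/11, 37/55, 37/55, 41/55, 49/55, 1]
j=0: u_0=1/200 ∈ [0, 8/55) → index 0
j=1: u_1=21/200 ∈ [0, 8/55) → index 0
j=2: u_2=41/200 ∈ [8/55, 17/55) → index 1
j=3: u_3=61/200 ∈ [8/55, 17/55) → index 1
j=4: u_4=81/200 ∈ [17/55, 26/55) → index 2
j=5: u_5=101/200 ∈ [27/55, 7/11) → index 4
j=6: u_6=121/200 ∈ [27/55, 7/11) → index 4
j=7: u_7=141/200 ∈ [37/55, 41/55) → index 7
j=8: u_8=161/200 ∈ [41/55, 49/55) → index 8
j=9: u_9=181/200 ∈ [49/55, 1) → index 9

0 0 1 1 2 4 4 7 8 9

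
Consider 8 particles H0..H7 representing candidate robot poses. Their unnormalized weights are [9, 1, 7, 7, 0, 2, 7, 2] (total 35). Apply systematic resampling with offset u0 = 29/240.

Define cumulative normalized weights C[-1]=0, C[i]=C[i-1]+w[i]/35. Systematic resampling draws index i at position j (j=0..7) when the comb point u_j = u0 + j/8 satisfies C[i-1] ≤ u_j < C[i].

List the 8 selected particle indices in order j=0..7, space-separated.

C = [9/35, 2/7, 17/35, 24/35, 24/35, 26/35, 33/35, 1]
j=0: u_0=29/240 ∈ [0, 9/35) → index 0
j=1: u_1=59/240 ∈ [0, 9/35) → index 0
j=2: u_2=89/240 ∈ [2/7, 17/35) → index 2
j=3: u_3=119/240 ∈ [17/35, 24/35) → index 3
j=4: u_4=149/240 ∈ [17/35, 24/35) → index 3
j=5: u_5=179/240 ∈ [26/35, 33/35) → index 6
j=6: u_6=209/240 ∈ [26/35, 33/35) → index 6
j=7: u_7=239/240 ∈ [33/35, 1) → index 7

0 0 2 3 3 6 6 7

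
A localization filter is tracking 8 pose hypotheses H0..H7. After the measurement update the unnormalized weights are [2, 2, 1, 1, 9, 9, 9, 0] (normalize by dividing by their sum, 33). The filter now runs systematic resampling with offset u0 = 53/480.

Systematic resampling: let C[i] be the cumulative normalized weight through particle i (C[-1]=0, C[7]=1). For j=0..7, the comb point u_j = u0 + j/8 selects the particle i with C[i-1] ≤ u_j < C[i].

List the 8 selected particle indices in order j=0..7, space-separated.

1 4 4 5 5 6 6 6

C = [2/33, 4/33, 5/33, 2/11, 5/11, 8/11, 1, 1]
j=0: u_0=53/480 ∈ [2/33, 4/33) → index 1
j=1: u_1=113/480 ∈ [2/11, 5/11) → index 4
j=2: u_2=173/480 ∈ [2/11, 5/11) → index 4
j=3: u_3=233/480 ∈ [5/11, 8/11) → index 5
j=4: u_4=293/480 ∈ [5/11, 8/11) → index 5
j=5: u_5=353/480 ∈ [8/11, 1) → index 6
j=6: u_6=413/480 ∈ [8/11, 1) → index 6
j=7: u_7=473/480 ∈ [8/11, 1) → index 6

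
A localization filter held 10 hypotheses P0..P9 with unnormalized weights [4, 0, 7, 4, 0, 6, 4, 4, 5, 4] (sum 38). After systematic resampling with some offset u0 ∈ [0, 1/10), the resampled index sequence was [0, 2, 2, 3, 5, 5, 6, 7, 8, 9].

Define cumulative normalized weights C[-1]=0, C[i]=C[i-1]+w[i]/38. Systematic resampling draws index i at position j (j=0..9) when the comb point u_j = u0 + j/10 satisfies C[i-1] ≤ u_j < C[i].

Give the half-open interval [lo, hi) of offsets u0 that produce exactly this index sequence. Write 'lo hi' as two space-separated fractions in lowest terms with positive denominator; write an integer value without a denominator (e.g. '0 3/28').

1/190 1/19

C = [2/19, 2/19, 11/38, 15/38, 15/38, 21/38, 25/38, 29/38, 17/19, 1]
j=0 picked index 0: u0 ∈ [0, 2/19)
j=1 picked index 2: u0 ∈ [1/190, 18/95)
j=2 picked index 2: u0 ∈ [-9/95, 17/190)
j=3 picked index 3: u0 ∈ [-1/95, 9/95)
j=4 picked index 5: u0 ∈ [-1/190, 29/190)
j=5 picked index 5: u0 ∈ [-2/19, 1/19)
j=6 picked index 6: u0 ∈ [-9/190, 11/190)
j=7 picked index 7: u0 ∈ [-4/95, 6/95)
j=8 picked index 8: u0 ∈ [-7/190, 9/95)
j=9 picked index 9: u0 ∈ [-1/190, 1/10)
intersection: [1/190, 1/19)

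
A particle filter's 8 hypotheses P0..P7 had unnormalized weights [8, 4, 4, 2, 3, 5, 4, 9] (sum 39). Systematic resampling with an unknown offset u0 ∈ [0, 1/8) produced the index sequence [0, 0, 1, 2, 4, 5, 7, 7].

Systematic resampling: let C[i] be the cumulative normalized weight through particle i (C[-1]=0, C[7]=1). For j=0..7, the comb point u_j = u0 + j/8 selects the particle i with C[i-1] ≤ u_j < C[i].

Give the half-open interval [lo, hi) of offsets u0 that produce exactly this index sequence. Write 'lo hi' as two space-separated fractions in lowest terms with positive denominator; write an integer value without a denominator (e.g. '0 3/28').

C = [8/39, 4/13, 16/39, 6/13, 7/13, 2/3, 10/13, 1]
j=0 picked index 0: u0 ∈ [0, 8/39)
j=1 picked index 0: u0 ∈ [-1/8, 25/312)
j=2 picked index 1: u0 ∈ [-7/156, 3/52)
j=3 picked index 2: u0 ∈ [-7/104, 11/312)
j=4 picked index 4: u0 ∈ [-1/26, 1/26)
j=5 picked index 5: u0 ∈ [-9/104, 1/24)
j=6 picked index 7: u0 ∈ [1/52, 1/4)
j=7 picked index 7: u0 ∈ [-11/104, 1/8)
intersection: [1/52, 11/312)

1/52 11/312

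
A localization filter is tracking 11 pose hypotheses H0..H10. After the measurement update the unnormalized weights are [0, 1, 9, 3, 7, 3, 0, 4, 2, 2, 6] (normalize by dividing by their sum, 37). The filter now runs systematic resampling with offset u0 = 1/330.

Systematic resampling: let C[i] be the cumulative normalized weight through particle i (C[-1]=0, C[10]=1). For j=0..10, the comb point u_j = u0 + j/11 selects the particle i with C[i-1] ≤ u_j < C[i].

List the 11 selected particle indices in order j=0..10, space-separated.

1 2 2 3 4 4 5 7 8 9 10

C = [0, 1/37, 10/37, 13/37, 20/37, 23/37, 23/37, 27/37, 29/37, 31/37, 1]
j=0: u_0=1/330 ∈ [0, 1/37) → index 1
j=1: u_1=31/330 ∈ [1/37, 10/37) → index 2
j=2: u_2=61/330 ∈ [1/37, 10/37) → index 2
j=3: u_3=91/330 ∈ [10/37, 13/37) → index 3
j=4: u_4=11/30 ∈ [13/37, 20/37) → index 4
j=5: u_5=151/330 ∈ [13/37, 20/37) → index 4
j=6: u_6=181/330 ∈ [20/37, 23/37) → index 5
j=7: u_7=211/330 ∈ [23/37, 27/37) → index 7
j=8: u_8=241/330 ∈ [27/37, 29/37) → index 8
j=9: u_9=271/330 ∈ [29/37, 31/37) → index 9
j=10: u_10=301/330 ∈ [31/37, 1) → index 10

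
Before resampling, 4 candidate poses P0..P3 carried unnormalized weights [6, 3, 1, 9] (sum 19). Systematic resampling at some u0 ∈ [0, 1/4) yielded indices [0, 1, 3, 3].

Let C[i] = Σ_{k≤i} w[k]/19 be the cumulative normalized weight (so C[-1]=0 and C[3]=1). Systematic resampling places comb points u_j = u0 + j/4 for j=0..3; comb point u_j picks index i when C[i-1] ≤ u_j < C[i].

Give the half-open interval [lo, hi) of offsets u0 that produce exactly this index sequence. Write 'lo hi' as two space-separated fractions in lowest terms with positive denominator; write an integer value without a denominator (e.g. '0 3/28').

5/76 17/76

C = [6/19, 9/19, 10/19, 1]
j=0 picked index 0: u0 ∈ [0, 6/19)
j=1 picked index 1: u0 ∈ [5/76, 17/76)
j=2 picked index 3: u0 ∈ [1/38, 1/2)
j=3 picked index 3: u0 ∈ [-17/76, 1/4)
intersection: [5/76, 17/76)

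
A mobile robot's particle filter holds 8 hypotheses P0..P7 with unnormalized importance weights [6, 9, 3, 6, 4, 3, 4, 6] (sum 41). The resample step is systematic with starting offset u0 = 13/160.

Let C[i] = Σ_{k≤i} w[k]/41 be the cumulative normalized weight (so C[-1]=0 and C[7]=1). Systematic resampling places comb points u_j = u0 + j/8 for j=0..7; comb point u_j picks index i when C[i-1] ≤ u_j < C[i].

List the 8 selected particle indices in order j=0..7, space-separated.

0 1 1 3 3 5 6 7

C = [6/41, 15/41, 18/41, 24/41, 28/41, 31/41, 35/41, 1]
j=0: u_0=13/160 ∈ [0, 6/41) → index 0
j=1: u_1=33/160 ∈ [6/41, 15/41) → index 1
j=2: u_2=53/160 ∈ [6/41, 15/41) → index 1
j=3: u_3=73/160 ∈ [18/41, 24/41) → index 3
j=4: u_4=93/160 ∈ [18/41, 24/41) → index 3
j=5: u_5=113/160 ∈ [28/41, 31/41) → index 5
j=6: u_6=133/160 ∈ [31/41, 35/41) → index 6
j=7: u_7=153/160 ∈ [35/41, 1) → index 7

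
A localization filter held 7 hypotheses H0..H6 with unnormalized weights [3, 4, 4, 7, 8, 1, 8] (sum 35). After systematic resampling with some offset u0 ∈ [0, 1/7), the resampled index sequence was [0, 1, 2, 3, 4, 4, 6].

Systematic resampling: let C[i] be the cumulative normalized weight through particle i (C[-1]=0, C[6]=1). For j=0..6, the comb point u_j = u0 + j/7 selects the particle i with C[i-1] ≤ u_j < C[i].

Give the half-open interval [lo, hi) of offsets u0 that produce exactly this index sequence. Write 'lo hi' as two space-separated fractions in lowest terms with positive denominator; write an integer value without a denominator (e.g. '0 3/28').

0 1/35

C = [3/35, 1/5, 11/35, 18/35, 26/35, 27/35, 1]
j=0 picked index 0: u0 ∈ [0, 3/35)
j=1 picked index 1: u0 ∈ [-2/35, 2/35)
j=2 picked index 2: u0 ∈ [-3/35, 1/35)
j=3 picked index 3: u0 ∈ [-4/35, 3/35)
j=4 picked index 4: u0 ∈ [-2/35, 6/35)
j=5 picked index 4: u0 ∈ [-1/5, 1/35)
j=6 picked index 6: u0 ∈ [-3/35, 1/7)
intersection: [0, 1/35)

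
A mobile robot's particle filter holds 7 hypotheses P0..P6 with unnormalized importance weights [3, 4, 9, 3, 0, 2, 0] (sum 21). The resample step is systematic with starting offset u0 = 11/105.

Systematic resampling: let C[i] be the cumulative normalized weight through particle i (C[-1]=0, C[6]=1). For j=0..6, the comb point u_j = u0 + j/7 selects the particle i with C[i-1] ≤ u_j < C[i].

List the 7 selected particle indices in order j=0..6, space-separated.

0 1 2 2 2 3 5

C = [1/7, 1/3, 16/21, 19/21, 19/21, 1, 1]
j=0: u_0=11/105 ∈ [0, 1/7) → index 0
j=1: u_1=26/105 ∈ [1/7, 1/3) → index 1
j=2: u_2=41/105 ∈ [1/3, 16/21) → index 2
j=3: u_3=8/15 ∈ [1/3, 16/21) → index 2
j=4: u_4=71/105 ∈ [1/3, 16/21) → index 2
j=5: u_5=86/105 ∈ [16/21, 19/21) → index 3
j=6: u_6=101/105 ∈ [19/21, 1) → index 5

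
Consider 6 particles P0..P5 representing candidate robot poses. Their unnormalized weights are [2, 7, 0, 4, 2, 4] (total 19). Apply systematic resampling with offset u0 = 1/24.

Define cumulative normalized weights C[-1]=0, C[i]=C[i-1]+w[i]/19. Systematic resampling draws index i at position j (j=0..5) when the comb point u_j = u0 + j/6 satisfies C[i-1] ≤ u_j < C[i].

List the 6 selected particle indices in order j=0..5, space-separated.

C = [2/19, 9/19, 9/19, 13/19, 15/19, 1]
j=0: u_0=1/24 ∈ [0, 2/19) → index 0
j=1: u_1=5/24 ∈ [2/19, 9/19) → index 1
j=2: u_2=3/8 ∈ [2/19, 9/19) → index 1
j=3: u_3=13/24 ∈ [9/19, 13/19) → index 3
j=4: u_4=17/24 ∈ [13/19, 15/19) → index 4
j=5: u_5=7/8 ∈ [15/19, 1) → index 5

0 1 1 3 4 5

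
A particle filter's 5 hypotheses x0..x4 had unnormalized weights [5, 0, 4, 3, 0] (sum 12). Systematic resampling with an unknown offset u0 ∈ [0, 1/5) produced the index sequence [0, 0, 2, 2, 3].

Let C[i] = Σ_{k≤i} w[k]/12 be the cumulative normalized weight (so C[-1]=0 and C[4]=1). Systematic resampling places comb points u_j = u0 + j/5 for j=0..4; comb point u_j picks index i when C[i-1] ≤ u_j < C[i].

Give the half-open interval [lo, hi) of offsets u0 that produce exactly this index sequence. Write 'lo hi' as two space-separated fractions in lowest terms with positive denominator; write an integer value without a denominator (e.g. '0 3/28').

C = [5/12, 5/12, 3/4, 1, 1]
j=0 picked index 0: u0 ∈ [0, 5/12)
j=1 picked index 0: u0 ∈ [-1/5, 13/60)
j=2 picked index 2: u0 ∈ [1/60, 7/20)
j=3 picked index 2: u0 ∈ [-11/60, 3/20)
j=4 picked index 3: u0 ∈ [-1/20, 1/5)
intersection: [1/60, 3/20)

1/60 3/20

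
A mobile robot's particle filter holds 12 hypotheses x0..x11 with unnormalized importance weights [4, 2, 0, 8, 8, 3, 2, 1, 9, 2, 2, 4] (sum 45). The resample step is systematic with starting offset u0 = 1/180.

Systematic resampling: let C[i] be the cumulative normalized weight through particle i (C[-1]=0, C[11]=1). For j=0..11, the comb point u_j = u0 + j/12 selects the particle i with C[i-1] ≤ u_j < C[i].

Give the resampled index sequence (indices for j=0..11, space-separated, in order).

0 1 3 3 4 4 5 6 8 8 9 11

C = [4/45, 2/15, 2/15, 14/45, 22/45, 5/9, 3/5, 28/45, 37/45, 13/15, 41/45, 1]
j=0: u_0=1/180 ∈ [0, 4/45) → index 0
j=1: u_1=4/45 ∈ [4/45, 2/15) → index 1
j=2: u_2=31/180 ∈ [2/15, 14/45) → index 3
j=3: u_3=23/90 ∈ [2/15, 14/45) → index 3
j=4: u_4=61/180 ∈ [14/45, 22/45) → index 4
j=5: u_5=19/45 ∈ [14/45, 22/45) → index 4
j=6: u_6=91/180 ∈ [22/45, 5/9) → index 5
j=7: u_7=53/90 ∈ [5/9, 3/5) → index 6
j=8: u_8=121/180 ∈ [28/45, 37/45) → index 8
j=9: u_9=34/45 ∈ [28/45, 37/45) → index 8
j=10: u_10=151/180 ∈ [37/45, 13/15) → index 9
j=11: u_11=83/90 ∈ [41/45, 1) → index 11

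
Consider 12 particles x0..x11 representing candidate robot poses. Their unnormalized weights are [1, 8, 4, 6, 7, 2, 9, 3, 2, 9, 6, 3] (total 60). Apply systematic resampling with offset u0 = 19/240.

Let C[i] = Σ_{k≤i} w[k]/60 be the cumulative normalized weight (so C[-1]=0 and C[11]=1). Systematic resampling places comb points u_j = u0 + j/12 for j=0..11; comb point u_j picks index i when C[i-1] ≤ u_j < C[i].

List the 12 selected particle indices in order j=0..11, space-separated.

C = [1/60, 3/20, 13/60, 19/60, 13/30, 7/15, 37/60, 2/3, 7/10, 17/20, 19/20, 1]
j=0: u_0=19/240 ∈ [1/60, 3/20) → index 1
j=1: u_1=13/80 ∈ [3/20, 13/60) → index 2
j=2: u_2=59/240 ∈ [13/60, 19/60) → index 3
j=3: u_3=79/240 ∈ [19/60, 13/30) → index 4
j=4: u_4=33/80 ∈ [19/60, 13/30) → index 4
j=5: u_5=119/240 ∈ [7/15, 37/60) → index 6
j=6: u_6=139/240 ∈ [7/15, 37/60) → index 6
j=7: u_7=53/80 ∈ [37/60, 2/3) → index 7
j=8: u_8=179/240 ∈ [7/10, 17/20) → index 9
j=9: u_9=199/240 ∈ [7/10, 17/20) → index 9
j=10: u_10=73/80 ∈ [17/20, 19/20) → index 10
j=11: u_11=239/240 ∈ [19/20, 1) → index 11

1 2 3 4 4 6 6 7 9 9 10 11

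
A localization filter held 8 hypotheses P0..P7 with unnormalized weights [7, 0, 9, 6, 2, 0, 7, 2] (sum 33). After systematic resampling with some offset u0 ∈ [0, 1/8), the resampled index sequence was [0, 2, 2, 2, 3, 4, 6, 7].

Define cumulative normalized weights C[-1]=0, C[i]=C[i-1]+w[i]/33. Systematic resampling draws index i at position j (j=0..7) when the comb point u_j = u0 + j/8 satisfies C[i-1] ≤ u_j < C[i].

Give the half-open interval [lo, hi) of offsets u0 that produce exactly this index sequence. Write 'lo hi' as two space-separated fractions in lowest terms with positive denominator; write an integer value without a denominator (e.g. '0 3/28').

C = [7/33, 7/33, 16/33, 2/3, 8/11, 8/11, 31/33, 1]
j=0 picked index 0: u0 ∈ [0, 7/33)
j=1 picked index 2: u0 ∈ [23/264, 95/264)
j=2 picked index 2: u0 ∈ [-5/132, 31/132)
j=3 picked index 2: u0 ∈ [-43/264, 29/264)
j=4 picked index 3: u0 ∈ [-1/66, 1/6)
j=5 picked index 4: u0 ∈ [1/24, 9/88)
j=6 picked index 6: u0 ∈ [-1/44, 25/132)
j=7 picked index 7: u0 ∈ [17/264, 1/8)
intersection: [23/264, 9/88)

23/264 9/88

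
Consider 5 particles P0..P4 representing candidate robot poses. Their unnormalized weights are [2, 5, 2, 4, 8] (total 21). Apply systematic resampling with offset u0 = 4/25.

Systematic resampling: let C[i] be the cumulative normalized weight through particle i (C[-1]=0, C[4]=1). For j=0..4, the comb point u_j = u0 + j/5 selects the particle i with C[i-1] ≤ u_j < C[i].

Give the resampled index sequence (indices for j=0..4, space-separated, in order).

C = [2/21, 1/3, 3/7, 13/21, 1]
j=0: u_0=4/25 ∈ [2/21, 1/3) → index 1
j=1: u_1=9/25 ∈ [1/3, 3/7) → index 2
j=2: u_2=14/25 ∈ [3/7, 13/21) → index 3
j=3: u_3=19/25 ∈ [13/21, 1) → index 4
j=4: u_4=24/25 ∈ [13/21, 1) → index 4

1 2 3 4 4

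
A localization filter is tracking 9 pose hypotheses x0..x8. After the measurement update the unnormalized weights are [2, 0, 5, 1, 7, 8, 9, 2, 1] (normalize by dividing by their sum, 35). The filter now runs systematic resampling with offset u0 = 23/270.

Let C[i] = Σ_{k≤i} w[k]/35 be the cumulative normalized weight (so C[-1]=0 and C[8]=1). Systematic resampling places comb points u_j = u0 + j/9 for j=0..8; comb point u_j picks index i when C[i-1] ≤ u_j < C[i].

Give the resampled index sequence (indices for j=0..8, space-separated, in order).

C = [2/35, 2/35, 1/5, 8/35, 3/7, 23/35, 32/35, 34/35, 1]
j=0: u_0=23/270 ∈ [2/35, 1/5) → index 2
j=1: u_1=53/270 ∈ [2/35, 1/5) → index 2
j=2: u_2=83/270 ∈ [8/35, 3/7) → index 4
j=3: u_3=113/270 ∈ [8/35, 3/7) → index 4
j=4: u_4=143/270 ∈ [3/7, 23/35) → index 5
j=5: u_5=173/270 ∈ [3/7, 23/35) → index 5
j=6: u_6=203/270 ∈ [23/35, 32/35) → index 6
j=7: u_7=233/270 ∈ [23/35, 32/35) → index 6
j=8: u_8=263/270 ∈ [34/35, 1) → index 8

2 2 4 4 5 5 6 6 8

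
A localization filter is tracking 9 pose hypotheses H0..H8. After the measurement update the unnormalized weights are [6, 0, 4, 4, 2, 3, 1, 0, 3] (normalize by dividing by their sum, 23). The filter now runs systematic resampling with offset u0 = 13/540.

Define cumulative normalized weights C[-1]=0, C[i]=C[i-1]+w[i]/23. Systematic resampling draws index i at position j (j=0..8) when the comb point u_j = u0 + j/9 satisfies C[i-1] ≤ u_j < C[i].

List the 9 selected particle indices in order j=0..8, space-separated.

C = [6/23, 6/23, 10/23, 14/23, 16/23, 19/23, 20/23, 20/23, 1]
j=0: u_0=13/540 ∈ [0, 6/23) → index 0
j=1: u_1=73/540 ∈ [0, 6/23) → index 0
j=2: u_2=133/540 ∈ [0, 6/23) → index 0
j=3: u_3=193/540 ∈ [6/23, 10/23) → index 2
j=4: u_4=253/540 ∈ [10/23, 14/23) → index 3
j=5: u_5=313/540 ∈ [10/23, 14/23) → index 3
j=6: u_6=373/540 ∈ [14/23, 16/23) → index 4
j=7: u_7=433/540 ∈ [16/23, 19/23) → index 5
j=8: u_8=493/540 ∈ [20/23, 1) → index 8

0 0 0 2 3 3 4 5 8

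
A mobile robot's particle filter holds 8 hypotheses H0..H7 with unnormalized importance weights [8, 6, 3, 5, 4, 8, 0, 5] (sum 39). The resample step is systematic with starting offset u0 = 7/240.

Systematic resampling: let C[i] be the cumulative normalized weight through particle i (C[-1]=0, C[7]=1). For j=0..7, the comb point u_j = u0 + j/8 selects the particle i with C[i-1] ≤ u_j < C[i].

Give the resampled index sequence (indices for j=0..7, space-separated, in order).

C = [8/39, 14/39, 17/39, 22/39, 2/3, 34/39, 34/39, 1]
j=0: u_0=7/240 ∈ [0, 8/39) → index 0
j=1: u_1=37/240 ∈ [0, 8/39) → index 0
j=2: u_2=67/240 ∈ [8/39, 14/39) → index 1
j=3: u_3=97/240 ∈ [14/39, 17/39) → index 2
j=4: u_4=127/240 ∈ [17/39, 22/39) → index 3
j=5: u_5=157/240 ∈ [22/39, 2/3) → index 4
j=6: u_6=187/240 ∈ [2/3, 34/39) → index 5
j=7: u_7=217/240 ∈ [34/39, 1) → index 7

0 0 1 2 3 4 5 7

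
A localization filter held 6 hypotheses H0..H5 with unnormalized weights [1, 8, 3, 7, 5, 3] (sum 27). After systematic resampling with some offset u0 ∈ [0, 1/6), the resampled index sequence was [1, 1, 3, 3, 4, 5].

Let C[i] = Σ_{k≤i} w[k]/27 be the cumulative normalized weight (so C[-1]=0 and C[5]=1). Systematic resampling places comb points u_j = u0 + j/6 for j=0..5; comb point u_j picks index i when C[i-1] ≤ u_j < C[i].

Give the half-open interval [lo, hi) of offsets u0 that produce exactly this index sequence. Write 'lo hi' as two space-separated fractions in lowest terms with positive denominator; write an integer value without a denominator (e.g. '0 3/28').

C = [1/27, 1/3, 4/9, 19/27, 8/9, 1]
j=0 picked index 1: u0 ∈ [1/27, 1/3)
j=1 picked index 1: u0 ∈ [-7/54, 1/6)
j=2 picked index 3: u0 ∈ [1/9, 10/27)
j=3 picked index 3: u0 ∈ [-1/18, 11/54)
j=4 picked index 4: u0 ∈ [1/27, 2/9)
j=5 picked index 5: u0 ∈ [1/18, 1/6)
intersection: [1/9, 1/6)

1/9 1/6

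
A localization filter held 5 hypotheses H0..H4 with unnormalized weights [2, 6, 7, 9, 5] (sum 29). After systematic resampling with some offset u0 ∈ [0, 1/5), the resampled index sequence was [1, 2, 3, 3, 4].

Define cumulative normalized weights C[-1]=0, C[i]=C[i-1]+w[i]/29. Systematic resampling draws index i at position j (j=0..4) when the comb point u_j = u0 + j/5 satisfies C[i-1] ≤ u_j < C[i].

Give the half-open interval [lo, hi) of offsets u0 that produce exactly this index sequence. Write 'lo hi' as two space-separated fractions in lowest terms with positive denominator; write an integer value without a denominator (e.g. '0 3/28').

C = [2/29, 8/29, 15/29, 24/29, 1]
j=0 picked index 1: u0 ∈ [2/29, 8/29)
j=1 picked index 2: u0 ∈ [11/145, 46/145)
j=2 picked index 3: u0 ∈ [17/145, 62/145)
j=3 picked index 3: u0 ∈ [-12/145, 33/145)
j=4 picked index 4: u0 ∈ [4/145, 1/5)
intersection: [17/145, 1/5)

17/145 1/5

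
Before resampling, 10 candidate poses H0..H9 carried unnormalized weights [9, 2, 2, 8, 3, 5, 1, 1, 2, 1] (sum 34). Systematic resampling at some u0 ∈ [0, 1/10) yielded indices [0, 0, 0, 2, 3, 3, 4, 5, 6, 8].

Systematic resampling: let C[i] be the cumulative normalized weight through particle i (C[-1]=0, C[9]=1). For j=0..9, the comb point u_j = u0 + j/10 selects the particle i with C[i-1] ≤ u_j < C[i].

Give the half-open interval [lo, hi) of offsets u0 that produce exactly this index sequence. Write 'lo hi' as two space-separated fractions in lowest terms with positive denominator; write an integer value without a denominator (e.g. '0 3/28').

C = [9/34, 11/34, 13/34, 21/34, 12/17, 29/34, 15/17, 31/34, 33/34, 1]
j=0 picked index 0: u0 ∈ [0, 9/34)
j=1 picked index 0: u0 ∈ [-1/10, 14/85)
j=2 picked index 0: u0 ∈ [-1/5, 11/170)
j=3 picked index 2: u0 ∈ [2/85, 7/85)
j=4 picked index 3: u0 ∈ [-3/170, 37/170)
j=5 picked index 3: u0 ∈ [-2/17, 2/17)
j=6 picked index 4: u0 ∈ [3/170, 9/85)
j=7 picked index 5: u0 ∈ [1/170, 13/85)
j=8 picked index 6: u0 ∈ [9/170, 7/85)
j=9 picked index 8: u0 ∈ [1/85, 6/85)
intersection: [9/170, 11/170)

9/170 11/170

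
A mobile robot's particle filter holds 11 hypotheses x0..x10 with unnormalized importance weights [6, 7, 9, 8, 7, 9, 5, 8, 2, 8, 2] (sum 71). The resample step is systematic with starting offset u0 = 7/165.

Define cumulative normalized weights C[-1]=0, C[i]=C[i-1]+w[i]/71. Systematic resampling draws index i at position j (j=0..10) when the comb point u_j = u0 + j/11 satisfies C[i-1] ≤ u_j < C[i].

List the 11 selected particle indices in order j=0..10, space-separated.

0 1 2 3 3 4 5 6 7 9 9

C = [6/71, 13/71, 22/71, 30/71, 37/71, 46/71, 51/71, 59/71, 61/71, 69/71, 1]
j=0: u_0=7/165 ∈ [0, 6/71) → index 0
j=1: u_1=2/15 ∈ [6/71, 13/71) → index 1
j=2: u_2=37/165 ∈ [13/71, 22/71) → index 2
j=3: u_3=52/165 ∈ [22/71, 30/71) → index 3
j=4: u_4=67/165 ∈ [22/71, 30/71) → index 3
j=5: u_5=82/165 ∈ [30/71, 37/71) → index 4
j=6: u_6=97/165 ∈ [37/71, 46/71) → index 5
j=7: u_7=112/165 ∈ [46/71, 51/71) → index 6
j=8: u_8=127/165 ∈ [51/71, 59/71) → index 7
j=9: u_9=142/165 ∈ [61/71, 69/71) → index 9
j=10: u_10=157/165 ∈ [61/71, 69/71) → index 9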